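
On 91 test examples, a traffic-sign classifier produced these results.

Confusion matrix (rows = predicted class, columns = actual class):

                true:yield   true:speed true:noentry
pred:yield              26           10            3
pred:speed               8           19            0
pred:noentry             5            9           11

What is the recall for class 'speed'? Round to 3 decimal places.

0.500

One-vs-rest for 'speed': TP = diagonal; FP = other classes predicted 'speed'; FN = 'speed' predicted as other.
recall = TP/(TP+FN).
speed: TP=19, FN=10+9=19 → 19/38 = 0.5000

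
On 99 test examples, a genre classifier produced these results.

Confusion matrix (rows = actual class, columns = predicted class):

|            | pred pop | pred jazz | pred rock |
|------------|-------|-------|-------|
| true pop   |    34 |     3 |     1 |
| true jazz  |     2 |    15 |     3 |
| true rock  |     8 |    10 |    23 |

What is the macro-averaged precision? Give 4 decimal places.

0.7201

Per-class precision (TP/(TP+FP)):
  pop: TP=34, FP=2+8=10 → 34/44 = 0.77273
  jazz: TP=15, FP=3+10=13 → 15/28 = 0.53571
  rock: TP=23, FP=1+3=4 → 23/27 = 0.85185
Macro-precision = mean = (0.77273 + 0.53571 + 0.85185) / 3 = 0.7201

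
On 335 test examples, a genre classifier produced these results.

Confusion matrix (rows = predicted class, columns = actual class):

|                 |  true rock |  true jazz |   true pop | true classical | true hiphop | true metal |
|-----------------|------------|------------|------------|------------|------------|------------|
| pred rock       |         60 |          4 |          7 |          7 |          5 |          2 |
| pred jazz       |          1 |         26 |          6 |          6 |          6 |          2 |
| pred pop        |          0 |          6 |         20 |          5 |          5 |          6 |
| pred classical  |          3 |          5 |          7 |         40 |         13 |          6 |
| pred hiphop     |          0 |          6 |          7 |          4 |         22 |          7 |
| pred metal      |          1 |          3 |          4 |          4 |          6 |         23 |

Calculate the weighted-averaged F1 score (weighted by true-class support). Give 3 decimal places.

0.559

Per-class F1 score (2·TP/(2·TP+FP+FN)):
  rock: TP=60, FP=4+7+7+5+2=25, FN=1+0+3+0+1=5 → 120/150 = 0.8000
  jazz: TP=26, FP=1+6+6+6+2=21, FN=4+6+5+6+3=24 → 52/97 = 0.5361
  pop: TP=20, FP=0+6+5+5+6=22, FN=7+6+7+7+4=31 → 40/93 = 0.4301
  classical: TP=40, FP=3+5+7+13+6=34, FN=7+6+5+4+4=26 → 80/140 = 0.5714
  hiphop: TP=22, FP=0+6+7+4+7=24, FN=5+6+5+13+6=35 → 44/103 = 0.4272
  metal: TP=23, FP=1+3+4+4+6=18, FN=2+2+6+6+7=23 → 46/87 = 0.5287
Weighted-F1 score = Σ (supportᵢ/N)·F1 scoreᵢ with N=335: (65/335)·0.8000 + (50/335)·0.5361 + (51/335)·0.4301 + (66/335)·0.5714 + (57/335)·0.4272 + (46/335)·0.5287 = 0.559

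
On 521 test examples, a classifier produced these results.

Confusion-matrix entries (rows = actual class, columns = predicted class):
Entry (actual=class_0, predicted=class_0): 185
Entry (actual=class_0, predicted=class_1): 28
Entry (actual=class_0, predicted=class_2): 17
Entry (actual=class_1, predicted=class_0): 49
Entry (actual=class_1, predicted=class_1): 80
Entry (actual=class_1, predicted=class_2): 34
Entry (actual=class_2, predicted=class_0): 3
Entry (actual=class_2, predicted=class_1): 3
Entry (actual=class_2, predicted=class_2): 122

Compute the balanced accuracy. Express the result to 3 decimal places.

Balanced accuracy = mean of per-class recall.
  class_0: recall = 185/230 = 0.8043
  class_1: recall = 80/163 = 0.4908
  class_2: recall = 122/128 = 0.9531
Mean = (0.8043 + 0.4908 + 0.9531) / 3 = 0.749

0.749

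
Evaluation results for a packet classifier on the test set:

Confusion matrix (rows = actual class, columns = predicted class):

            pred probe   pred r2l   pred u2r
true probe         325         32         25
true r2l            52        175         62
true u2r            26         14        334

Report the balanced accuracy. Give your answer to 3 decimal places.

Balanced accuracy = mean of per-class recall.
  probe: recall = 325/382 = 0.8508
  r2l: recall = 175/289 = 0.6055
  u2r: recall = 334/374 = 0.8930
Mean = (0.8508 + 0.6055 + 0.8930) / 3 = 0.783

0.783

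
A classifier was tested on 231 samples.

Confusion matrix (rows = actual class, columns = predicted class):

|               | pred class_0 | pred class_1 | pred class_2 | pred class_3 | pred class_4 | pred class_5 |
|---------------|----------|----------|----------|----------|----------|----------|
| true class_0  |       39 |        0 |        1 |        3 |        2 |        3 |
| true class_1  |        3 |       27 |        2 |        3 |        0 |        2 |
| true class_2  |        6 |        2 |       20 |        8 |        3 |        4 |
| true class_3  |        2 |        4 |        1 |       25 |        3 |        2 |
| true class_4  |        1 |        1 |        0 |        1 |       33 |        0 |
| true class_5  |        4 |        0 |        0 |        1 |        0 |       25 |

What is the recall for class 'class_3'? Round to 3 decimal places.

Treat 'class_3' as positive and all other classes as negative.
recall = TP/(TP+FN).
class_3: TP=25, FN=2+4+1+3+2=12 → 25/37 = 0.6757

0.676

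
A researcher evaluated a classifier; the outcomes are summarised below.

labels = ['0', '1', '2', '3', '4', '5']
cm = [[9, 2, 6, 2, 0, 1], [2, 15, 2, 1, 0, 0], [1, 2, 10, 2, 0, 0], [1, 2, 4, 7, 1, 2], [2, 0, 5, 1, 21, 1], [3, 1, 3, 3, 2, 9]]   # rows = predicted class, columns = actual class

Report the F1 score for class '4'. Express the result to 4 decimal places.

One-vs-rest for '4': TP = diagonal; FP = other classes predicted '4'; FN = '4' predicted as other.
F1 score = 2·TP/(2·TP+FP+FN).
4: TP=21, FP=2+0+5+1+1=9, FN=0+0+0+1+2=3 → 42/54 = 0.77778

0.7778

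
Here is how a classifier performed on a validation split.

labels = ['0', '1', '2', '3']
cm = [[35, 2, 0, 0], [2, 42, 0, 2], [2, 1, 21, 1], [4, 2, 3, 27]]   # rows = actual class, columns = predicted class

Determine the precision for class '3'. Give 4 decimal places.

0.9000

One-vs-rest for '3': TP = diagonal; FP = other classes predicted '3'; FN = '3' predicted as other.
precision = TP/(TP+FP).
3: TP=27, FP=0+2+1=3 → 27/30 = 0.90000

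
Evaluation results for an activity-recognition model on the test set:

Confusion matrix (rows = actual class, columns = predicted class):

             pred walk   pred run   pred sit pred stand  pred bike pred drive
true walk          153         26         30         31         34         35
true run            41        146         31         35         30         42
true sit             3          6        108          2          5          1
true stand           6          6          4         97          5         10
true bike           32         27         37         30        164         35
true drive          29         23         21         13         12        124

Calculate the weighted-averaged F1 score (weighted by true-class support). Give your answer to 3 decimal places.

Per-class F1 score (2·TP/(2·TP+FP+FN)):
  walk: TP=153, FP=41+3+6+32+29=111, FN=26+30+31+34+35=156 → 306/573 = 0.5340
  run: TP=146, FP=26+6+6+27+23=88, FN=41+31+35+30+42=179 → 292/559 = 0.5224
  sit: TP=108, FP=30+31+4+37+21=123, FN=3+6+2+5+1=17 → 216/356 = 0.6067
  stand: TP=97, FP=31+35+2+30+13=111, FN=6+6+4+5+10=31 → 194/336 = 0.5774
  bike: TP=164, FP=34+30+5+5+12=86, FN=32+27+37+30+35=161 → 328/575 = 0.5704
  drive: TP=124, FP=35+42+1+10+35=123, FN=29+23+21+13+12=98 → 248/469 = 0.5288
Weighted-F1 score = Σ (supportᵢ/N)·F1 scoreᵢ with N=1434: (309/1434)·0.5340 + (325/1434)·0.5224 + (125/1434)·0.6067 + (128/1434)·0.5774 + (325/1434)·0.5704 + (222/1434)·0.5288 = 0.549

0.549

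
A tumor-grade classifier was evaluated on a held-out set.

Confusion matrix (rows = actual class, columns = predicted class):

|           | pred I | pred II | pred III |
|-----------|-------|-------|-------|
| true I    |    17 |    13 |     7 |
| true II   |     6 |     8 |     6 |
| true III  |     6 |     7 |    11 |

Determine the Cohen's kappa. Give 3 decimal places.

0.162

Observed agreement pₒ = trace/N = 36/81 = 0.4444
Expected agreement pₑ = Σ (rowᵢ·colᵢ)/N² = (37·29 + 20·28 + 24·24)/81² = 0.3367
κ = (pₒ − pₑ)/(1 − pₑ) = (0.4444 − 0.3367)/(1 − 0.3367) = 0.162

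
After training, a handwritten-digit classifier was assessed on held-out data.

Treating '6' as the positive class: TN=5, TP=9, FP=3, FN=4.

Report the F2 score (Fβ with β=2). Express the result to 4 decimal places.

Fβ = (1+β²)·TP / ((1+β²)·TP + β²·FN + FP), with β²=4
= 5·9 / (5·9 + 4·4 + 3) = 0.7031

0.7031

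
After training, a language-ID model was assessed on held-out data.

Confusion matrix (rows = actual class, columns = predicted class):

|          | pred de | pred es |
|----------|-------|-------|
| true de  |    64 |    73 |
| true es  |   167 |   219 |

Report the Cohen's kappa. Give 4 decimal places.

0.0283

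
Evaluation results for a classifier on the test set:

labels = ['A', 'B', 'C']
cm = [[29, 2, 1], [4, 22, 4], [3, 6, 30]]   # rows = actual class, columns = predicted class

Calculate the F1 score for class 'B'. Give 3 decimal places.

0.733

Take TP from the diagonal, FP from the rest of the 'B' prediction marginal, FN from the rest of the 'B' actual marginal.
F1 score = 2·TP/(2·TP+FP+FN).
B: TP=22, FP=2+6=8, FN=4+4=8 → 44/60 = 0.7333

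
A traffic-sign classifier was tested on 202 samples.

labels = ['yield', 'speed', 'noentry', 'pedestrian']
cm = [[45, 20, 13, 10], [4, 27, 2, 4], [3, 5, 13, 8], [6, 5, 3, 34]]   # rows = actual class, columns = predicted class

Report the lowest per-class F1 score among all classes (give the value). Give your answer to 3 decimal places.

Per-class F1 score (2·TP/(2·TP+FP+FN)):
  yield: TP=45, FP=4+3+6=13, FN=20+13+10=43 → 90/146 = 0.6164
  speed: TP=27, FP=20+5+5=30, FN=4+2+4=10 → 54/94 = 0.5745
  noentry: TP=13, FP=13+2+3=18, FN=3+5+8=16 → 26/60 = 0.4333
  pedestrian: TP=34, FP=10+4+8=22, FN=6+5+3=14 → 68/104 = 0.6538
Lowest is class 'noentry' with F1 score = 0.433.

0.433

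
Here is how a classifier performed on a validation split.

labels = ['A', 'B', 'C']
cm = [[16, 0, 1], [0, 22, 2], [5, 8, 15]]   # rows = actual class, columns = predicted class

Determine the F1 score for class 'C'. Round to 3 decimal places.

0.652

Treat 'C' as positive and all other classes as negative.
F1 score = 2·TP/(2·TP+FP+FN).
C: TP=15, FP=1+2=3, FN=5+8=13 → 30/46 = 0.6522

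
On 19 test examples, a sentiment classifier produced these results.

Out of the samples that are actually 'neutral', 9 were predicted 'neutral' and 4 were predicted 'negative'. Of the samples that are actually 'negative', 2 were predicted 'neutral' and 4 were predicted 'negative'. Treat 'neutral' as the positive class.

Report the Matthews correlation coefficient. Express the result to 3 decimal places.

MCC = (TP·TN − FP·FN) / √((TP+FP)(TP+FN)(TN+FP)(TN+FN))
Numerator = 9·4 − 2·4 = 28
Denominator = √(11·13·6·8) = √6864 = 82.8493
MCC = 28 / 82.8493 = 0.338

0.338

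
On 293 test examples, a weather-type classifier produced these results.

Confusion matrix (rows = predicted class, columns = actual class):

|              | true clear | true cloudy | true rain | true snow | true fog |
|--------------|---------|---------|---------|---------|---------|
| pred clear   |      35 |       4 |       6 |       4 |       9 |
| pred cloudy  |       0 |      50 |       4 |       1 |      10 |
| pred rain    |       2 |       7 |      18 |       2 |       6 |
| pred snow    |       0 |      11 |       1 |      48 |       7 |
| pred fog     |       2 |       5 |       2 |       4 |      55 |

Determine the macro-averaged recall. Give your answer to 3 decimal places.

0.715

Per-class recall (TP/(TP+FN)):
  clear: TP=35, FN=0+2+0+2=4 → 35/39 = 0.8974
  cloudy: TP=50, FN=4+7+11+5=27 → 50/77 = 0.6494
  rain: TP=18, FN=6+4+1+2=13 → 18/31 = 0.5806
  snow: TP=48, FN=4+1+2+4=11 → 48/59 = 0.8136
  fog: TP=55, FN=9+10+6+7=32 → 55/87 = 0.6322
Macro-recall = mean = (0.8974 + 0.6494 + 0.5806 + 0.8136 + 0.6322) / 5 = 0.715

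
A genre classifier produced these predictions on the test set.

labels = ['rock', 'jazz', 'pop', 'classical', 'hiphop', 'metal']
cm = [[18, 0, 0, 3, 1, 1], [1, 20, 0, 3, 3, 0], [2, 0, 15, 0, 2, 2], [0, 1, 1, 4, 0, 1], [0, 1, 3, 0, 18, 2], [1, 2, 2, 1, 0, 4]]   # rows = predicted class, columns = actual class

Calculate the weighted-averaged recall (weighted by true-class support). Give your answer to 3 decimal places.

0.705

Per-class recall (TP/(TP+FN)):
  rock: TP=18, FN=1+2+0+0+1=4 → 18/22 = 0.8182
  jazz: TP=20, FN=0+0+1+1+2=4 → 20/24 = 0.8333
  pop: TP=15, FN=0+0+1+3+2=6 → 15/21 = 0.7143
  classical: TP=4, FN=3+3+0+0+1=7 → 4/11 = 0.3636
  hiphop: TP=18, FN=1+3+2+0+0=6 → 18/24 = 0.7500
  metal: TP=4, FN=1+0+2+1+2=6 → 4/10 = 0.4000
Weighted-recall = Σ (supportᵢ/N)·recallᵢ with N=112: (22/112)·0.8182 + (24/112)·0.8333 + (21/112)·0.7143 + (11/112)·0.3636 + (24/112)·0.7500 + (10/112)·0.4000 = 0.705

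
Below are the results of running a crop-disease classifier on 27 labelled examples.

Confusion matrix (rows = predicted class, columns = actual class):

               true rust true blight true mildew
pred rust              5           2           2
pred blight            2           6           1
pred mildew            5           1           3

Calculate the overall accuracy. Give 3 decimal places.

0.519

Accuracy = trace / total = (5+6+3=14) / 27 = 14/27 = 0.519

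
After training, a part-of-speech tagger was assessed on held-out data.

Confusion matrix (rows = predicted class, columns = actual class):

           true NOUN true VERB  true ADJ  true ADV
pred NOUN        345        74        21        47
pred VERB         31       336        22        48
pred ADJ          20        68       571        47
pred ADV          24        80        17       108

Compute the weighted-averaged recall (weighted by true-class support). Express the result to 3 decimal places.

0.732

Per-class recall (TP/(TP+FN)):
  NOUN: TP=345, FN=31+20+24=75 → 345/420 = 0.8214
  VERB: TP=336, FN=74+68+80=222 → 336/558 = 0.6022
  ADJ: TP=571, FN=21+22+17=60 → 571/631 = 0.9049
  ADV: TP=108, FN=47+48+47=142 → 108/250 = 0.4320
Weighted-recall = Σ (supportᵢ/N)·recallᵢ with N=1859: (420/1859)·0.8214 + (558/1859)·0.6022 + (631/1859)·0.9049 + (250/1859)·0.4320 = 0.732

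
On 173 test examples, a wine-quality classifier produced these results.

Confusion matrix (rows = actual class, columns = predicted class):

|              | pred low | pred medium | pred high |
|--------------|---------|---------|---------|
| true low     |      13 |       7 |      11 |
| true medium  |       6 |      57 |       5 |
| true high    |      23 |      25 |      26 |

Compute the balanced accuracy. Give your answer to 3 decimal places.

0.536

Balanced accuracy = mean of per-class recall.
  low: recall = 13/31 = 0.4194
  medium: recall = 57/68 = 0.8382
  high: recall = 26/74 = 0.3514
Mean = (0.4194 + 0.8382 + 0.3514) / 3 = 0.536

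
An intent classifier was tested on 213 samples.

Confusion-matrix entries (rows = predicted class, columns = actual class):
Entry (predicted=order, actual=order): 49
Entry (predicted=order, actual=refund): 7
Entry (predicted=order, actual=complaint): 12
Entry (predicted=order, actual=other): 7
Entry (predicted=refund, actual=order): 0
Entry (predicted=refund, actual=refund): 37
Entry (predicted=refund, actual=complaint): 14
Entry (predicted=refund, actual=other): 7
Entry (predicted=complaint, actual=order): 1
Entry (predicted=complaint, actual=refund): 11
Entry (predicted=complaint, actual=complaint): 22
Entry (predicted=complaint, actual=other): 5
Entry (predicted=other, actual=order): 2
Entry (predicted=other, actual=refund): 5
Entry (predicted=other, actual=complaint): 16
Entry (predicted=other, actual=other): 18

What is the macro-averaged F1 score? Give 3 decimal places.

Per-class F1 score (2·TP/(2·TP+FP+FN)):
  order: TP=49, FP=7+12+7=26, FN=0+1+2=3 → 98/127 = 0.7717
  refund: TP=37, FP=0+14+7=21, FN=7+11+5=23 → 74/118 = 0.6271
  complaint: TP=22, FP=1+11+5=17, FN=12+14+16=42 → 44/103 = 0.4272
  other: TP=18, FP=2+5+16=23, FN=7+7+5=19 → 36/78 = 0.4615
Macro-F1 score = mean = (0.7717 + 0.6271 + 0.4272 + 0.4615) / 4 = 0.572

0.572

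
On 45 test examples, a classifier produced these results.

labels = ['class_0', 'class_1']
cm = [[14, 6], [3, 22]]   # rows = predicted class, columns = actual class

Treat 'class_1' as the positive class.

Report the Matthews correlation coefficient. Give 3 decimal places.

MCC = (TP·TN − FP·FN) / √((TP+FP)(TP+FN)(TN+FP)(TN+FN))
Numerator = 22·14 − 3·6 = 290
Denominator = √(25·28·17·20) = √238000 = 487.8524
MCC = 290 / 487.8524 = 0.594

0.594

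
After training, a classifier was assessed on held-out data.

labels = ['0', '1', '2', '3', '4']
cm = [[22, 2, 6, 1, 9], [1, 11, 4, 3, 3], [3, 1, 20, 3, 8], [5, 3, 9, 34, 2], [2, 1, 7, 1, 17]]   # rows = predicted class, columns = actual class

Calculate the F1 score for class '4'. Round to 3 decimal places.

0.507

Take TP from the diagonal, FP from the rest of the '4' prediction marginal, FN from the rest of the '4' actual marginal.
F1 score = 2·TP/(2·TP+FP+FN).
4: TP=17, FP=2+1+7+1=11, FN=9+3+8+2=22 → 34/67 = 0.5075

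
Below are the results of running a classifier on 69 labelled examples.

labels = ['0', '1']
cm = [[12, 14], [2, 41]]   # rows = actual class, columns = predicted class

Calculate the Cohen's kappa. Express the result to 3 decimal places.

0.457

Observed agreement pₒ = trace/N = 53/69 = 0.7681
Expected agreement pₑ = Σ (rowᵢ·colᵢ)/N² = (26·14 + 43·55)/69² = 0.5732
κ = (pₒ − pₑ)/(1 − pₑ) = (0.7681 − 0.5732)/(1 − 0.5732) = 0.457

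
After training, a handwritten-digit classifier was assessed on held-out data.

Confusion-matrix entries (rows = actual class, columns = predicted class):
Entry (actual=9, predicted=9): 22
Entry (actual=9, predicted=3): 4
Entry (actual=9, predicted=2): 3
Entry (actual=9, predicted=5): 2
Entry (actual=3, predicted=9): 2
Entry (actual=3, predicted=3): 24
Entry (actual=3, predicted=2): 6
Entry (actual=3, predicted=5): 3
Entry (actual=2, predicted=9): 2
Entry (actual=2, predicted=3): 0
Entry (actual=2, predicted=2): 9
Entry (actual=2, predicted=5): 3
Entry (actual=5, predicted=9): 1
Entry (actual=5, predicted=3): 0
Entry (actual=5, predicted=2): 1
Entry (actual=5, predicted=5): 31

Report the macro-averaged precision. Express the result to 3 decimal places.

0.735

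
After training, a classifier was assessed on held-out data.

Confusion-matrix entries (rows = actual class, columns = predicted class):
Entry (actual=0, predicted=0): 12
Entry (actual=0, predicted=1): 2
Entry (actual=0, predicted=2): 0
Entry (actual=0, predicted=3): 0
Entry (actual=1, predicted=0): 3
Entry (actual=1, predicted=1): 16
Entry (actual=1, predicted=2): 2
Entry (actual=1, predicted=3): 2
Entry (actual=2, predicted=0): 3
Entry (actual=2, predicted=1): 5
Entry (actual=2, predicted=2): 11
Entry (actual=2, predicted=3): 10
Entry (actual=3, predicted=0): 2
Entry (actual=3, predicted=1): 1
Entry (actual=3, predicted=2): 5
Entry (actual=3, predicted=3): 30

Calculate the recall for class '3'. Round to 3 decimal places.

Treat '3' as positive and all other classes as negative.
recall = TP/(TP+FN).
3: TP=30, FN=2+1+5=8 → 30/38 = 0.7895

0.789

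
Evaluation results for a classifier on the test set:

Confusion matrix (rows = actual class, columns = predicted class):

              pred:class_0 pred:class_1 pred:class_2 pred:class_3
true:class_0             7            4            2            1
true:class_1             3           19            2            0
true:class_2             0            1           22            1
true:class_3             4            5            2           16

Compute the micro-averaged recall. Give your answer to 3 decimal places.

Micro-averaging pools counts across classes: ΣTP=64, ΣFP=25, ΣFN=25.
Micro-recall = TP/(TP+FN) on pooled counts = 0.719 (equals overall accuracy in single-label multiclass).

0.719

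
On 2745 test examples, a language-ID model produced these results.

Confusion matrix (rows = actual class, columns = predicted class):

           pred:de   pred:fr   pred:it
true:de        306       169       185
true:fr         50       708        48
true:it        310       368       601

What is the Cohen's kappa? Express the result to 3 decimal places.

0.383

Observed agreement pₒ = trace/N = 1615/2745 = 0.5883
Expected agreement pₑ = Σ (rowᵢ·colᵢ)/N² = (660·666 + 806·1245 + 1279·834)/2745² = 0.3331
κ = (pₒ − pₑ)/(1 − pₑ) = (0.5883 − 0.3331)/(1 − 0.3331) = 0.383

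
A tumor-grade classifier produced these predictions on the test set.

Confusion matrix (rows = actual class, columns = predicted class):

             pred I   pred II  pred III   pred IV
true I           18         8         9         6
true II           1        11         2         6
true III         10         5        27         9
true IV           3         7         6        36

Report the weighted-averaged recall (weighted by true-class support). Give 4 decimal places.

0.5610

Per-class recall (TP/(TP+FN)):
  I: TP=18, FN=8+9+6=23 → 18/41 = 0.43902
  II: TP=11, FN=1+2+6=9 → 11/20 = 0.55000
  III: TP=27, FN=10+5+9=24 → 27/51 = 0.52941
  IV: TP=36, FN=3+7+6=16 → 36/52 = 0.69231
Weighted-recall = Σ (supportᵢ/N)·recallᵢ with N=164: (41/164)·0.43902 + (20/164)·0.55000 + (51/164)·0.52941 + (52/164)·0.69231 = 0.5610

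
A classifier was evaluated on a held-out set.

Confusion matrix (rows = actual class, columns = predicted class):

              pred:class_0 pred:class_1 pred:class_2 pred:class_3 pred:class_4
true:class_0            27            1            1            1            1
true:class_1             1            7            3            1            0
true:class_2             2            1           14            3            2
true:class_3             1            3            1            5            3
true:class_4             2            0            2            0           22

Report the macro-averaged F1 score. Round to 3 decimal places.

Per-class F1 score (2·TP/(2·TP+FP+FN)):
  class_0: TP=27, FP=1+2+1+2=6, FN=1+1+1+1=4 → 54/64 = 0.8438
  class_1: TP=7, FP=1+1+3+0=5, FN=1+3+1+0=5 → 14/24 = 0.5833
  class_2: TP=14, FP=1+3+1+2=7, FN=2+1+3+2=8 → 28/43 = 0.6512
  class_3: TP=5, FP=1+1+3+0=5, FN=1+3+1+3=8 → 10/23 = 0.4348
  class_4: TP=22, FP=1+0+2+3=6, FN=2+0+2+0=4 → 44/54 = 0.8148
Macro-F1 score = mean = (0.8438 + 0.5833 + 0.6512 + 0.4348 + 0.8148) / 5 = 0.666

0.666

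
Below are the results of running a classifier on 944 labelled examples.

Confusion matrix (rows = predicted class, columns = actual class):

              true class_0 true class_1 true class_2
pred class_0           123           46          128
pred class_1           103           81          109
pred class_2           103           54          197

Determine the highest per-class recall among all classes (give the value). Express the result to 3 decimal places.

0.454

Per-class recall (TP/(TP+FN)):
  class_0: TP=123, FN=103+103=206 → 123/329 = 0.3739
  class_1: TP=81, FN=46+54=100 → 81/181 = 0.4475
  class_2: TP=197, FN=128+109=237 → 197/434 = 0.4539
Highest is class 'class_2' with recall = 0.454.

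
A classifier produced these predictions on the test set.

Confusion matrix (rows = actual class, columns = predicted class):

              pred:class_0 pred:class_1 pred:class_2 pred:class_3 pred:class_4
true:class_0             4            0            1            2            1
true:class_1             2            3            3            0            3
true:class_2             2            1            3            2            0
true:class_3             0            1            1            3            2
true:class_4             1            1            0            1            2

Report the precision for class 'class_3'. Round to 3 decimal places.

0.375

One-vs-rest for 'class_3': TP = diagonal; FP = other classes predicted 'class_3'; FN = 'class_3' predicted as other.
precision = TP/(TP+FP).
class_3: TP=3, FP=2+0+2+1=5 → 3/8 = 0.3750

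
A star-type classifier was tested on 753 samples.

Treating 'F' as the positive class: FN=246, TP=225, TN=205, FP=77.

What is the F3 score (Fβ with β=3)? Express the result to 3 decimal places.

Fβ = (1+β²)·TP / ((1+β²)·TP + β²·FN + FP), with β²=9
= 10·225 / (10·225 + 9·246 + 77) = 0.495

0.495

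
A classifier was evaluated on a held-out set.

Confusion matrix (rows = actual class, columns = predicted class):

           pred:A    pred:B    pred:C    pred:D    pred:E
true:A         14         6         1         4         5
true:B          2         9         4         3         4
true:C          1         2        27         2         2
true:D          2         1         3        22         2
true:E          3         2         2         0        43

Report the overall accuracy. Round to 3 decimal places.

0.693

Accuracy = trace / total = (14+9+27+22+43=115) / 166 = 115/166 = 0.693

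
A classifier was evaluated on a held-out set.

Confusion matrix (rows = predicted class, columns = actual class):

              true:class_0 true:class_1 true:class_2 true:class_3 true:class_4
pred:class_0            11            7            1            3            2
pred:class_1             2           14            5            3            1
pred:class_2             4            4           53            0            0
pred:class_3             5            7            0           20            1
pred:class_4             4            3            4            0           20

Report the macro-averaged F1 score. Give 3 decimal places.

0.633

Per-class F1 score (2·TP/(2·TP+FP+FN)):
  class_0: TP=11, FP=7+1+3+2=13, FN=2+4+5+4=15 → 22/50 = 0.4400
  class_1: TP=14, FP=2+5+3+1=11, FN=7+4+7+3=21 → 28/60 = 0.4667
  class_2: TP=53, FP=4+4+0+0=8, FN=1+5+0+4=10 → 106/124 = 0.8548
  class_3: TP=20, FP=5+7+0+1=13, FN=3+3+0+0=6 → 40/59 = 0.6780
  class_4: TP=20, FP=4+3+4+0=11, FN=2+1+0+1=4 → 40/55 = 0.7273
Macro-F1 score = mean = (0.4400 + 0.4667 + 0.8548 + 0.6780 + 0.7273) / 5 = 0.633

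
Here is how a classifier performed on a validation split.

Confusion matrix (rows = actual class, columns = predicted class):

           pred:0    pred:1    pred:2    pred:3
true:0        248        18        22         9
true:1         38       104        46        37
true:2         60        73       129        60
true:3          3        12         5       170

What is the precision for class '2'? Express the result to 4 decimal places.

0.6386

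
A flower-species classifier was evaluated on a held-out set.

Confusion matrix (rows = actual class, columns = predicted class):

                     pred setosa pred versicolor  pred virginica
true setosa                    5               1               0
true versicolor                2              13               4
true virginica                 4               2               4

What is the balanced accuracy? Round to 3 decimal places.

0.639

Balanced accuracy = mean of per-class recall.
  setosa: recall = 5/6 = 0.8333
  versicolor: recall = 13/19 = 0.6842
  virginica: recall = 4/10 = 0.4000
Mean = (0.8333 + 0.6842 + 0.4000) / 3 = 0.639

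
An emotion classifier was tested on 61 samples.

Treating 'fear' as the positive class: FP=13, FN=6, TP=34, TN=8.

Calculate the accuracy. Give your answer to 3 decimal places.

0.689

Accuracy = (TP+TN)/N = (34+8)/61 = 0.689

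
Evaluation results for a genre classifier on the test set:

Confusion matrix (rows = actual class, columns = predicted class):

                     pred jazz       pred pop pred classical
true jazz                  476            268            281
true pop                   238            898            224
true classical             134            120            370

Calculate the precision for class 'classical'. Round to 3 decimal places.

0.423

precision = TP/(TP+FP).
classical: TP=370, FP=281+224=505 → 370/875 = 0.4229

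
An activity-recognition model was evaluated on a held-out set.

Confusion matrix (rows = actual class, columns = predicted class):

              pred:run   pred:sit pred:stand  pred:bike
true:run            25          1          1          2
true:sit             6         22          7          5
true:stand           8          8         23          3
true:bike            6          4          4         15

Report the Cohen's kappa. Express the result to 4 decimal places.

0.4762

Observed agreement pₒ = trace/N = 85/140 = 0.60714
Expected agreement pₑ = Σ (rowᵢ·colᵢ)/N² = (29·45 + 40·35 + 42·35 + 29·25)/140² = 0.25000
κ = (pₒ − pₑ)/(1 − pₑ) = (0.60714 − 0.25000)/(1 − 0.25000) = 0.4762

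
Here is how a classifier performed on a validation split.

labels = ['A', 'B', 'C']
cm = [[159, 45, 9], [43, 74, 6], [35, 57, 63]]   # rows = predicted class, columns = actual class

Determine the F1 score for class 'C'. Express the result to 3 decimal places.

0.541

Treat 'C' as positive and all other classes as negative.
F1 score = 2·TP/(2·TP+FP+FN).
C: TP=63, FP=35+57=92, FN=9+6=15 → 126/233 = 0.5408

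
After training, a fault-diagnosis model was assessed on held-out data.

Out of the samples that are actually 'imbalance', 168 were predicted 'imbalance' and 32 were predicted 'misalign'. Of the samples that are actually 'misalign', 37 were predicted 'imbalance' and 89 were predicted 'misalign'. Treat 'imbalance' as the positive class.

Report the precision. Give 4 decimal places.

0.8195

Precision = TP/(TP+FP) = 168/(168+37) = 168/205 = 0.8195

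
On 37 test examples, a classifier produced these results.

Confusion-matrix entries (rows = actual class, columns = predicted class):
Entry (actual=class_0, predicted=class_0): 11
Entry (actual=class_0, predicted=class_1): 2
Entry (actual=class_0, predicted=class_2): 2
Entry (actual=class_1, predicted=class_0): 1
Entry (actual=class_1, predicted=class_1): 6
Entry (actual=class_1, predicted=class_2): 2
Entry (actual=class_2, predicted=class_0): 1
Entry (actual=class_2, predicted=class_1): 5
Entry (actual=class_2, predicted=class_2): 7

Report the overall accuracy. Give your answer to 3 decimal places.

Accuracy = trace / total = (11+6+7=24) / 37 = 24/37 = 0.649

0.649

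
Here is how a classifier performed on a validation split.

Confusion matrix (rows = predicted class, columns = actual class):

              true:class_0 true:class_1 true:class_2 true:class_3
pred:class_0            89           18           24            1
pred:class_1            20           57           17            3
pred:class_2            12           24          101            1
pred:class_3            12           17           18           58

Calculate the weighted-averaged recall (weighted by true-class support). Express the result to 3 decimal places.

0.646

Per-class recall (TP/(TP+FN)):
  class_0: TP=89, FN=20+12+12=44 → 89/133 = 0.6692
  class_1: TP=57, FN=18+24+17=59 → 57/116 = 0.4914
  class_2: TP=101, FN=24+17+18=59 → 101/160 = 0.6313
  class_3: TP=58, FN=1+3+1=5 → 58/63 = 0.9206
Weighted-recall = Σ (supportᵢ/N)·recallᵢ with N=472: (133/472)·0.6692 + (116/472)·0.4914 + (160/472)·0.6313 + (63/472)·0.9206 = 0.646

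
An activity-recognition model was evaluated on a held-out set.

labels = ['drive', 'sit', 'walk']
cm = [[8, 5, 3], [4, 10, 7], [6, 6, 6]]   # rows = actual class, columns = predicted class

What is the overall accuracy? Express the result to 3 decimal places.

Accuracy = trace / total = (8+10+6=24) / 55 = 24/55 = 0.436

0.436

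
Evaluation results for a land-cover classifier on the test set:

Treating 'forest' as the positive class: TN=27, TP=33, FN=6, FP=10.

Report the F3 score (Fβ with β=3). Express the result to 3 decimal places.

0.838

Fβ = (1+β²)·TP / ((1+β²)·TP + β²·FN + FP), with β²=9
= 10·33 / (10·33 + 9·6 + 10) = 0.838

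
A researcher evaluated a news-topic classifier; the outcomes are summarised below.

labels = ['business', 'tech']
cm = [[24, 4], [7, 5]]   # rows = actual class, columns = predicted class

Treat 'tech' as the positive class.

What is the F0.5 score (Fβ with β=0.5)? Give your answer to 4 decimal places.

0.5208

Fβ = (1+β²)·TP / ((1+β²)·TP + β²·FN + FP), with β²=1/4
= 1.25·5 / (1.25·5 + 0.25·7 + 4) = 0.5208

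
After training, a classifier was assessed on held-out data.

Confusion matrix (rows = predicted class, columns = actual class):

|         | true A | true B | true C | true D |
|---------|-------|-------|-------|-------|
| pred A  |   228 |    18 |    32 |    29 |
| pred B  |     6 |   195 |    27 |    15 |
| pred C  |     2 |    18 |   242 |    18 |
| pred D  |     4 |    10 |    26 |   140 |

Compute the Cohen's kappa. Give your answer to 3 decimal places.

0.728

Observed agreement pₒ = trace/N = 805/1010 = 0.7970
Expected agreement pₑ = Σ (rowᵢ·colᵢ)/N² = (240·307 + 241·243 + 327·280 + 202·180)/1010² = 0.2550
κ = (pₒ − pₑ)/(1 − pₑ) = (0.7970 − 0.2550)/(1 − 0.2550) = 0.728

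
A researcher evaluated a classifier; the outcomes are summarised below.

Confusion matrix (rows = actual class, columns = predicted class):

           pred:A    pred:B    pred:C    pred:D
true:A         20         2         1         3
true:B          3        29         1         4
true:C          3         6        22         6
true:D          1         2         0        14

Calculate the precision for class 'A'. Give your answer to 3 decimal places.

0.741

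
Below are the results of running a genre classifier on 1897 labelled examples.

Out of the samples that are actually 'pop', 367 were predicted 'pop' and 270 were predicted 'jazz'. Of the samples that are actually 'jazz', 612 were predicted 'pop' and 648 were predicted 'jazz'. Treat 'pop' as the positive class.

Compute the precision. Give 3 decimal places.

0.375

Precision = TP/(TP+FP) = 367/(367+612) = 367/979 = 0.375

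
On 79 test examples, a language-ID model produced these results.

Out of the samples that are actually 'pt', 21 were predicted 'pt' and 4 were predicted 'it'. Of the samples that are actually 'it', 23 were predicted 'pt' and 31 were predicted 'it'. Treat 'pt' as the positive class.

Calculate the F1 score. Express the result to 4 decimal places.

Precision = TP/(TP+FP) = 21/44 = 0.4773
Recall = TP/(TP+FN) = 21/25 = 0.8400
F1 = 2·TP/(2·TP+FP+FN) = 42/69 = 0.6087

0.6087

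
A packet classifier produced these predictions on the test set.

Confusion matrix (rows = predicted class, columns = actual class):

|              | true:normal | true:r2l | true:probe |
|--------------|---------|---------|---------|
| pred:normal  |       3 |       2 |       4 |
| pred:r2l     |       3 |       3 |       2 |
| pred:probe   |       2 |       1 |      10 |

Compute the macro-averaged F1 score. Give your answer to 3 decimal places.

0.490

Per-class F1 score (2·TP/(2·TP+FP+FN)):
  normal: TP=3, FP=2+4=6, FN=3+2=5 → 6/17 = 0.3529
  r2l: TP=3, FP=3+2=5, FN=2+1=3 → 6/14 = 0.4286
  probe: TP=10, FP=2+1=3, FN=4+2=6 → 20/29 = 0.6897
Macro-F1 score = mean = (0.3529 + 0.4286 + 0.6897) / 3 = 0.490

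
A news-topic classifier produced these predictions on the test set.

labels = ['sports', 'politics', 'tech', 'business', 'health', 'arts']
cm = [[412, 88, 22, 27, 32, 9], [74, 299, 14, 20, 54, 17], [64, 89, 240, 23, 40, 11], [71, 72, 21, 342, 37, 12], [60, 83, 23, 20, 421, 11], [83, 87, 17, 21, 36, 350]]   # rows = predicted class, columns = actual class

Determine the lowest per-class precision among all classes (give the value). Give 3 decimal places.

0.514

Per-class precision (TP/(TP+FP)):
  sports: TP=412, FP=88+22+27+32+9=178 → 412/590 = 0.6983
  politics: TP=299, FP=74+14+20+54+17=179 → 299/478 = 0.6255
  tech: TP=240, FP=64+89+23+40+11=227 → 240/467 = 0.5139
  business: TP=342, FP=71+72+21+37+12=213 → 342/555 = 0.6162
  health: TP=421, FP=60+83+23+20+11=197 → 421/618 = 0.6812
  arts: TP=350, FP=83+87+17+21+36=244 → 350/594 = 0.5892
Lowest is class 'tech' with precision = 0.514.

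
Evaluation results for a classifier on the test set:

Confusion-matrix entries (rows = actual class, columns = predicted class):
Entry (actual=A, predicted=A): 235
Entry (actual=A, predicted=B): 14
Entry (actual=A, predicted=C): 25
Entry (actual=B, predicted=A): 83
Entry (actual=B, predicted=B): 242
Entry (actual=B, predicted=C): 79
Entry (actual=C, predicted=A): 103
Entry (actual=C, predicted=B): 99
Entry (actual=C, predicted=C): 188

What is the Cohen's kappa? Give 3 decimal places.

Observed agreement pₒ = trace/N = 665/1068 = 0.6227
Expected agreement pₑ = Σ (rowᵢ·colᵢ)/N² = (274·421 + 404·355 + 390·292)/1068² = 0.3267
κ = (pₒ − pₑ)/(1 − pₑ) = (0.6227 − 0.3267)/(1 − 0.3267) = 0.440

0.440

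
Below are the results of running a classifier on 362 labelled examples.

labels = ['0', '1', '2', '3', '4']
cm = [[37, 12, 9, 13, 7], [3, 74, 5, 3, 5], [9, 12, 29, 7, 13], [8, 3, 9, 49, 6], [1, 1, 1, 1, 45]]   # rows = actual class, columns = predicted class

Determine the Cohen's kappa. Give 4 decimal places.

0.5563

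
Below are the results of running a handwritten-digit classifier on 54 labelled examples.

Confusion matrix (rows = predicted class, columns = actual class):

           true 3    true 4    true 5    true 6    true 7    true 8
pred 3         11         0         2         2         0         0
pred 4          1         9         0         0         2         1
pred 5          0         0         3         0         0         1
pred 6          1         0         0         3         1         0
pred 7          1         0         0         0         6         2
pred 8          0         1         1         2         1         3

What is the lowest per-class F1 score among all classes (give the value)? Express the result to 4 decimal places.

Per-class F1 score (2·TP/(2·TP+FP+FN)):
  3: TP=11, FP=0+2+2+0+0=4, FN=1+0+1+1+0=3 → 22/29 = 0.75862
  4: TP=9, FP=1+0+0+2+1=4, FN=0+0+0+0+1=1 → 18/23 = 0.78261
  5: TP=3, FP=0+0+0+0+1=1, FN=2+0+0+0+1=3 → 6/10 = 0.60000
  6: TP=3, FP=1+0+0+1+0=2, FN=2+0+0+0+2=4 → 6/12 = 0.50000
  7: TP=6, FP=1+0+0+0+2=3, FN=0+2+0+1+1=4 → 12/19 = 0.63158
  8: TP=3, FP=0+1+1+2+1=5, FN=0+1+1+0+2=4 → 6/15 = 0.40000
Lowest is class '8' with F1 score = 0.4000.

0.4000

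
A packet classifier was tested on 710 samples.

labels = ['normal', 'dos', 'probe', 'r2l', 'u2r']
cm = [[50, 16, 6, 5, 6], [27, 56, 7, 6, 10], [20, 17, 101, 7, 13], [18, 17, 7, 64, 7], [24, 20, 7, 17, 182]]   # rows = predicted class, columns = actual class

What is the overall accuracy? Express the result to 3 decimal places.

Accuracy = trace / total = (50+56+101+64+182=453) / 710 = 453/710 = 0.638

0.638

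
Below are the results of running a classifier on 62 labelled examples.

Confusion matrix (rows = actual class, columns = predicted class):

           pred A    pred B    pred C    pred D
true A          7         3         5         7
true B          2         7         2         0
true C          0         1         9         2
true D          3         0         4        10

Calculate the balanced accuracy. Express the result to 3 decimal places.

0.573

Balanced accuracy = mean of per-class recall.
  A: recall = 7/22 = 0.3182
  B: recall = 7/11 = 0.6364
  C: recall = 9/12 = 0.7500
  D: recall = 10/17 = 0.5882
Mean = (0.3182 + 0.6364 + 0.7500 + 0.5882) / 4 = 0.573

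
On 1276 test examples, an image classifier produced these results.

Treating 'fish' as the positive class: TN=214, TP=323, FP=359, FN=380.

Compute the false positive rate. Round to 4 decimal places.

0.6265

FPR = FP/(FP+TN) = 359/(359+214) = 0.6265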